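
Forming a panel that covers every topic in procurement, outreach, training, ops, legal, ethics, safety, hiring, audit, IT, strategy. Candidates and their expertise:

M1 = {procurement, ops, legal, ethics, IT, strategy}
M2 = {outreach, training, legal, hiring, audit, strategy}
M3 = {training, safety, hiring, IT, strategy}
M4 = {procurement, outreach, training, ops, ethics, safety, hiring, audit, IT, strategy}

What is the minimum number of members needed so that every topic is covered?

M1, M4 together cover {procurement, outreach, training, ops, legal, ethics, safety, hiring, audit, IT, strategy} — every topic.
No single member contains all 11 topics, so 2 is optimal.

2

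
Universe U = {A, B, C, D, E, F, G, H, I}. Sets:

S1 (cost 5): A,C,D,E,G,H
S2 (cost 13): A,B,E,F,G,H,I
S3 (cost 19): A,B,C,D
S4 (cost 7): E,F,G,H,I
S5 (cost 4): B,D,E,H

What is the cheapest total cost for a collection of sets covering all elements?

S1, S4, S5 cover every element at cost 5 + 7 + 4 = 16.
Any cover uses at least 2 sets; among all covering selections none totals below 16.

16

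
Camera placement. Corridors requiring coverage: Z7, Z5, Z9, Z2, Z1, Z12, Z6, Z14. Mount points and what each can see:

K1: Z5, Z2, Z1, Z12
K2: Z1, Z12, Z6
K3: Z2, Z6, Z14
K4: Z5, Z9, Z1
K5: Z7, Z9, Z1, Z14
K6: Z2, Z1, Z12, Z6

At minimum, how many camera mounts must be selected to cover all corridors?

3

K1, K2, K5 together cover {Z7, Z5, Z9, Z2, Z1, Z12, Z6, Z14} — every corridor.
No 2 of the 6 camera mounts cover everything (all 15 pairs fall short), so 3 is minimum.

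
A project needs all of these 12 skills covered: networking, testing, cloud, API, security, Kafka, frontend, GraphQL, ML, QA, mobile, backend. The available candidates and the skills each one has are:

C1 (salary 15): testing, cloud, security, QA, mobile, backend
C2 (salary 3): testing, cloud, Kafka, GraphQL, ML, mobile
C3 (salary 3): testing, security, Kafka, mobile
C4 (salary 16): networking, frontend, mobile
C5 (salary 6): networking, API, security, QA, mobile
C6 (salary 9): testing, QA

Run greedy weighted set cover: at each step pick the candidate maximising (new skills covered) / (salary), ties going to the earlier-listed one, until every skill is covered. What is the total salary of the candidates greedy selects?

Pick 1: C2 adds 6 new (testing, cloud, Kafka, GraphQL, ML, mobile) at salary 3 (ratio 6/3).
Pick 2: C5 adds 4 new (networking, API, security, QA) at salary 6 (ratio 4/6).
Pick 3: C1 adds 1 new (backend) at salary 15 (ratio 1/15).
Pick 4: C4 adds 1 new (frontend) at salary 16 (ratio 1/16).
Greedy total salary: 3 + 6 + 15 + 16 = 40.

40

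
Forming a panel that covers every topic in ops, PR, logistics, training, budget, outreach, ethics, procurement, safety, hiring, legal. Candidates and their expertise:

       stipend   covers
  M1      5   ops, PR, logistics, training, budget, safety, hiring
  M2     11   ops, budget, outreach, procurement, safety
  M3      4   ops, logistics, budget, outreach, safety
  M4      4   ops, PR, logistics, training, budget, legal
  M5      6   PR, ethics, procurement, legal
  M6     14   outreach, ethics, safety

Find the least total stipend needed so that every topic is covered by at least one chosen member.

15

M1, M3, M5 cover every topic at stipend 5 + 4 + 6 = 15.
Any cover uses at least 3 members; among all covering selections none totals below 15.
Greedy by coverage-per-stipend would pick M4, M3, M5, M1 for 19 — worse than the optimum 15.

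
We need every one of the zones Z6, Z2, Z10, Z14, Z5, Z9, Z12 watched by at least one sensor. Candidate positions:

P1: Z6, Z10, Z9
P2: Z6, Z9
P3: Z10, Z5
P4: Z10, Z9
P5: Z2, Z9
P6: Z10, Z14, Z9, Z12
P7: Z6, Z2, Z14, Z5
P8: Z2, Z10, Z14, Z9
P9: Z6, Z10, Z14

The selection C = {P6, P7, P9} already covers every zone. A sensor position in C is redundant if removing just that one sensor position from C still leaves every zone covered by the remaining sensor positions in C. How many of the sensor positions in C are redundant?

Drop P6: Z9, Z12 uncovered — not redundant.
Drop P7: Z2, Z5 uncovered — not redundant.
Drop P9: the rest still cover every zone — redundant.
1 redundant: P9.

1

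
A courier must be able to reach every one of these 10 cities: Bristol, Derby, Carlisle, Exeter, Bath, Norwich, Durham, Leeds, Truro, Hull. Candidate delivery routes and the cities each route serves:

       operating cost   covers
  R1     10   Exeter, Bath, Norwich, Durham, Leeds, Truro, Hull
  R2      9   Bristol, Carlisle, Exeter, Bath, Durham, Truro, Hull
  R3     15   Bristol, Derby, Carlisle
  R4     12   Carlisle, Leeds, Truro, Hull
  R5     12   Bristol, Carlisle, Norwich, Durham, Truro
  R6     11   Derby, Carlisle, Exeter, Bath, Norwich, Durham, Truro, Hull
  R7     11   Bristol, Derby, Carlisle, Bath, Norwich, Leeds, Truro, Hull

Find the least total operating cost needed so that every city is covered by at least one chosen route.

20

R2, R7 cover every city at operating cost 9 + 11 = 20.
Any cover uses at least 2 routes; among all covering selections none totals below 20.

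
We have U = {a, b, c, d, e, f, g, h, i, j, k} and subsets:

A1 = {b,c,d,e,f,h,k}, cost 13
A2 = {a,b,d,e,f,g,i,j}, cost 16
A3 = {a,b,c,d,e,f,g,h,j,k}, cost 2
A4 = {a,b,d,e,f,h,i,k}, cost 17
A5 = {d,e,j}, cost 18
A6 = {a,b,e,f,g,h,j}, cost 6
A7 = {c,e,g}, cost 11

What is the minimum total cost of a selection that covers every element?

18

A2, A3 cover every element at cost 16 + 2 = 18.
Any cover uses at least 2 sets; among all covering selections none totals below 18.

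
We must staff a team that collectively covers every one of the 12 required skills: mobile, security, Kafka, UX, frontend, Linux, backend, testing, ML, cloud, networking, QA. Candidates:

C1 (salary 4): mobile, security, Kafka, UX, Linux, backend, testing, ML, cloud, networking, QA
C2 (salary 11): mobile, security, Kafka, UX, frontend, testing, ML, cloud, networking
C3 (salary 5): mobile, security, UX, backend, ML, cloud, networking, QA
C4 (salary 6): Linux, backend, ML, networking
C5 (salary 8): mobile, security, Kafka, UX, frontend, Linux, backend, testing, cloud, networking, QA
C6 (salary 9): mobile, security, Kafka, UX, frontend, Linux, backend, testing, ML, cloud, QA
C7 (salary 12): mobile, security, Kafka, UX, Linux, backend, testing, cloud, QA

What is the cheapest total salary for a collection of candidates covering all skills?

12

C1, C5 cover every skill at salary 4 + 8 = 12.
Any cover uses at least 2 candidates; among all covering selections none totals below 12.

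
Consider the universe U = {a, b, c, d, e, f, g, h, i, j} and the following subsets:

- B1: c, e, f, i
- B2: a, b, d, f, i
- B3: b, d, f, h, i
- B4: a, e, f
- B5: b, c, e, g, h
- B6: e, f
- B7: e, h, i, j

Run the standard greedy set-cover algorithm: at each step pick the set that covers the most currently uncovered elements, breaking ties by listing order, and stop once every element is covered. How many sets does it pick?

3

Pick 1: B2 covers 5 new elements (a, b, d, f, i).
Pick 2: B5 covers 4 new elements (c, e, g, h).
Pick 3: B7 covers 1 new elements (j).
Greedy uses 3 sets.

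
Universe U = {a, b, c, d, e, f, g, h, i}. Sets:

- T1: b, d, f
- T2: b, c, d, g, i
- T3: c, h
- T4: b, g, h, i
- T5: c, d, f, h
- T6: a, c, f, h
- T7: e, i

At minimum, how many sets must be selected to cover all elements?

3

T2, T6, T7 together cover {a, b, c, d, e, f, g, h, i} — every element.
No 2 of the 7 sets cover everything (all 21 pairs fall short), so 3 is minimum.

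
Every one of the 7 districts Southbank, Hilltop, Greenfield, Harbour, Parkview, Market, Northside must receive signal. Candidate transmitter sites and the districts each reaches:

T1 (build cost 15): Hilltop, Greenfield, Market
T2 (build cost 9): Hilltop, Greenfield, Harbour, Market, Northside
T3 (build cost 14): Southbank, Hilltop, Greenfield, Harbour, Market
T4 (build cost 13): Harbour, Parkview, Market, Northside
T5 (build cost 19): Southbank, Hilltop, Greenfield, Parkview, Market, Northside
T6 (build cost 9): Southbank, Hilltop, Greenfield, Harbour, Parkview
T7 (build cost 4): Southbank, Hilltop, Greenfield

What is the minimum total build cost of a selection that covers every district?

17

T4, T7 cover every district at build cost 13 + 4 = 17.
Any cover uses at least 2 transmitter sites; among all covering selections none totals below 17.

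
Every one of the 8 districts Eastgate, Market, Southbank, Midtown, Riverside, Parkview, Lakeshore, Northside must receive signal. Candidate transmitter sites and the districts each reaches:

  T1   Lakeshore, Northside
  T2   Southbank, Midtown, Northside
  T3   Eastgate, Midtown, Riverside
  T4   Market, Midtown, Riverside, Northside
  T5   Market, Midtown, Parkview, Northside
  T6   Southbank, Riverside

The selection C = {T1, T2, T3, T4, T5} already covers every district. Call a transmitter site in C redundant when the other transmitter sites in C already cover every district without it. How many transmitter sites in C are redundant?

1

Drop T1: Lakeshore uncovered — not redundant.
Drop T2: Southbank uncovered — not redundant.
Drop T3: Eastgate uncovered — not redundant.
Drop T4: the rest still cover every district — redundant.
Drop T5: Parkview uncovered — not redundant.
1 redundant: T4.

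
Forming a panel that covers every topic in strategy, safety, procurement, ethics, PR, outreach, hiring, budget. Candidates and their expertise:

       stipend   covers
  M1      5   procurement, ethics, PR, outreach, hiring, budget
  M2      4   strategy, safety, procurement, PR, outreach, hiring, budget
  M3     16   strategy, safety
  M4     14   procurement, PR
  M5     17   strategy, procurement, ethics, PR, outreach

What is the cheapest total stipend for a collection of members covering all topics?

9

M1, M2 cover every topic at stipend 5 + 4 = 9.
Any cover uses at least 2 members; among all covering selections none totals below 9.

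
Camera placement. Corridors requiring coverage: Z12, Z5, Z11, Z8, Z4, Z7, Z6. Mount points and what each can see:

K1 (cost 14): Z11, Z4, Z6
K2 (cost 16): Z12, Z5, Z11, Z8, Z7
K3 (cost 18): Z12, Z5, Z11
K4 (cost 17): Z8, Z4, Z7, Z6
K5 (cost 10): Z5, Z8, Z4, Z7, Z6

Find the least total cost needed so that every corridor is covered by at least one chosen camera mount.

K2, K5 cover every corridor at cost 16 + 10 = 26.
Any cover uses at least 2 camera mounts; among all covering selections none totals below 26.

26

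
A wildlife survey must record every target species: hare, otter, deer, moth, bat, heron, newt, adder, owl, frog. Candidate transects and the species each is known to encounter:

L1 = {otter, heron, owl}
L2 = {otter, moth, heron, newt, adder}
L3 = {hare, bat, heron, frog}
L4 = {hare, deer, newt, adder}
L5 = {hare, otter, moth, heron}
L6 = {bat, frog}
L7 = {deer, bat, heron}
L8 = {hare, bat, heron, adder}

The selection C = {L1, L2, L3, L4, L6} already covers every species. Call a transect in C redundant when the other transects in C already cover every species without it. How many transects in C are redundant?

Drop L1: owl uncovered — not redundant.
Drop L2: moth uncovered — not redundant.
Drop L3: the rest still cover every species — redundant.
Drop L4: deer uncovered — not redundant.
Drop L6: the rest still cover every species — redundant.
2 redundant: L3, L6.

2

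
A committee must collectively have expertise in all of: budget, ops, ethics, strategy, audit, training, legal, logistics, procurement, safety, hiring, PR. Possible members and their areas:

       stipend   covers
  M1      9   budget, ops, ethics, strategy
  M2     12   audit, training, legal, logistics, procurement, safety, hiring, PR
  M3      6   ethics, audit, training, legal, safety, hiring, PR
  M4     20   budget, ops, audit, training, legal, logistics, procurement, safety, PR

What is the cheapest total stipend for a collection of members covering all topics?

21

M1, M2 cover every topic at stipend 9 + 12 = 21.
Any cover uses at least 2 members; among all covering selections none totals below 21.
Greedy by coverage-per-stipend would pick M3, M1, M2 for 27 — worse than the optimum 21.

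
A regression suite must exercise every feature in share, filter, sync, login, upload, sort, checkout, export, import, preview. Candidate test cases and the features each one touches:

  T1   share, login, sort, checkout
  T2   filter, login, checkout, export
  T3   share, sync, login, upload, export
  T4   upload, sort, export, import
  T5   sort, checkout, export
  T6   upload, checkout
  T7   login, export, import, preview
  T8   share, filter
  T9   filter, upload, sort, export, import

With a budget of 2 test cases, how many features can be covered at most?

8

Choosing T1, T9 covers {share, filter, login, upload, sort, checkout, export, import} — 8 features.
No choice of 2 test cases does better; here sync, preview are left uncovered.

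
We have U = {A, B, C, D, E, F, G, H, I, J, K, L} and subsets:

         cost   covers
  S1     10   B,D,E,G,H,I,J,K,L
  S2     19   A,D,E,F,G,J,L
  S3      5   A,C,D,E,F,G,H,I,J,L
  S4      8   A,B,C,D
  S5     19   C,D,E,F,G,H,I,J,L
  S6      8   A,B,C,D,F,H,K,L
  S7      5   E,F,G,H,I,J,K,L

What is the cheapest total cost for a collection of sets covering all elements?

S3, S6 cover every element at cost 5 + 8 = 13.
Any cover uses at least 2 sets; among all covering selections none totals below 13.

13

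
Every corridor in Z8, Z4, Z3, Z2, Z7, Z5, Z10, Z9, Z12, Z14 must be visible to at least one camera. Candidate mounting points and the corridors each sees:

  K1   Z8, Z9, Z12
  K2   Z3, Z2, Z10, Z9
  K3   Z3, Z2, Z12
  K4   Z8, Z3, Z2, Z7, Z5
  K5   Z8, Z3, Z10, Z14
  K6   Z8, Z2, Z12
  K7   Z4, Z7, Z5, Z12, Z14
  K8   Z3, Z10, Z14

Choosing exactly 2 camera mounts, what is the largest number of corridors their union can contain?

9

Choosing K2, K7 covers {Z4, Z3, Z2, Z7, Z5, Z10, Z9, Z12, Z14} — 9 corridors.
No choice of 2 camera mounts does better; here Z8 is left uncovered.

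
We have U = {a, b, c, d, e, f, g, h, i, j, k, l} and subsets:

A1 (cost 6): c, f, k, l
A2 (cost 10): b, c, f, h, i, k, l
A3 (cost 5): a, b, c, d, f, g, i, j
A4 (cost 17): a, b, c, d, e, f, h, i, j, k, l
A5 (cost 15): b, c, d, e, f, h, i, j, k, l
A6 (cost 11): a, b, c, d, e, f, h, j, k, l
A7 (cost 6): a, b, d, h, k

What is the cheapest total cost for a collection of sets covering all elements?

16

A3, A6 cover every element at cost 5 + 11 = 16.
Any cover uses at least 2 sets; among all covering selections none totals below 16.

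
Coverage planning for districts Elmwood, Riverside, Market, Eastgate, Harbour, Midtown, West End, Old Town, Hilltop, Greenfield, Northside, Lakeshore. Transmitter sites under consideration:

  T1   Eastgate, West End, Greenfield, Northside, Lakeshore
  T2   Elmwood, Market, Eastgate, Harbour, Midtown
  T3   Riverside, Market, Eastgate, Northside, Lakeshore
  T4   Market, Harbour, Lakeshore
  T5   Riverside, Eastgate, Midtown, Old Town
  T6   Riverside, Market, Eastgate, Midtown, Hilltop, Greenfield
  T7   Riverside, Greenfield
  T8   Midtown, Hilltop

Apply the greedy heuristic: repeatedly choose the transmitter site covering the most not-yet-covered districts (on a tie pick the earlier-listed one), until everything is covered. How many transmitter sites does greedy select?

4

Pick 1: T6 covers 6 new districts (Riverside, Market, Eastgate, Midtown, Hilltop, Greenfield).
Pick 2: T1 covers 3 new districts (West End, Northside, Lakeshore).
Pick 3: T2 covers 2 new districts (Elmwood, Harbour).
Pick 4: T5 covers 1 new districts (Old Town).
Greedy uses 4 transmitter sites.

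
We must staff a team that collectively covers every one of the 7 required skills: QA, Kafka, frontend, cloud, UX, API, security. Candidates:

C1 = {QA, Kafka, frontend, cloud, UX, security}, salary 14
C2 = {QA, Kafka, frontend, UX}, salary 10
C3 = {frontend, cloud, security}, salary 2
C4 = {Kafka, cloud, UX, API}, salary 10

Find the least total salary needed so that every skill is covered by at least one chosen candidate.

C2, C3, C4 cover every skill at salary 10 + 2 + 10 = 22.
Any cover uses at least 2 candidates; among all covering selections none totals below 22.

22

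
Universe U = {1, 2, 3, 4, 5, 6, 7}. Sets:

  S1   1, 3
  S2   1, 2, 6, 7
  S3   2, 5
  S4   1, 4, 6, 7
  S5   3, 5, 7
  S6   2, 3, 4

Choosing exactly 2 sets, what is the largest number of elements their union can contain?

6

Choosing S2, S5 covers {1, 2, 3, 5, 6, 7} — 6 elements.
No choice of 2 sets does better; here 4 is left uncovered.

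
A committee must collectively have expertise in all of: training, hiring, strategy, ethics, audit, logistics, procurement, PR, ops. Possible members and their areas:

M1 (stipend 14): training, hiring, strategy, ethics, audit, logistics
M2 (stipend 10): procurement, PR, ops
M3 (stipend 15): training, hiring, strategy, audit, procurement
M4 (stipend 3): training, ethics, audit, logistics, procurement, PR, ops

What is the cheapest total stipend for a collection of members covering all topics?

17

M1, M4 cover every topic at stipend 14 + 3 = 17.
Any cover uses at least 2 members; among all covering selections none totals below 17.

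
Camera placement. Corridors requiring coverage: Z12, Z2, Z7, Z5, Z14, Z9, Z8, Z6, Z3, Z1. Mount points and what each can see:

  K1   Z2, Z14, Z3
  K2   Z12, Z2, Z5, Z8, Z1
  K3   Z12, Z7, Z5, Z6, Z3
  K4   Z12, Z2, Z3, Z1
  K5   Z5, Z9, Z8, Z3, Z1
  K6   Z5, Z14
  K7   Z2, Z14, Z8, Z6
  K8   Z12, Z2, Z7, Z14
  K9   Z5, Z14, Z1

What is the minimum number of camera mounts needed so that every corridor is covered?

K1, K3, K5 together cover {Z12, Z2, Z7, Z5, Z14, Z9, Z8, Z6, Z3, Z1} — every corridor.
No 2 of the 9 camera mounts cover everything (all 36 pairs fall short), so 3 is minimum.

3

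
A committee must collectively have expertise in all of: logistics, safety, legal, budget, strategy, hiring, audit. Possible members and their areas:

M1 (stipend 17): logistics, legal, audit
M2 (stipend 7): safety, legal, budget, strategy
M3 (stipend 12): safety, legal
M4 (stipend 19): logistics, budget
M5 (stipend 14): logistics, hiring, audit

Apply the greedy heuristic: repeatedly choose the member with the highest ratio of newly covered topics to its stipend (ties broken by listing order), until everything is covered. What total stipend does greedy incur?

Pick 1: M2 adds 4 new (safety, legal, budget, strategy) at stipend 7 (ratio 4/7).
Pick 2: M5 adds 3 new (logistics, hiring, audit) at stipend 14 (ratio 3/14).
Greedy total stipend: 7 + 14 = 21.

21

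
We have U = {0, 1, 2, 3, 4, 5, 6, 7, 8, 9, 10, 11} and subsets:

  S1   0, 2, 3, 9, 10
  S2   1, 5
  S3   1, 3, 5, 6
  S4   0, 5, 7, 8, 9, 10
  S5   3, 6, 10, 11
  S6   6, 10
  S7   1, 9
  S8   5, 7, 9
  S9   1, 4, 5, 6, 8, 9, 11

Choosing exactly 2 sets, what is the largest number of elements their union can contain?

11

Choosing S1, S9 covers {0, 1, 2, 3, 4, 5, 6, 8, 9, 10, 11} — 11 elements.
No choice of 2 sets does better; here 7 is left uncovered.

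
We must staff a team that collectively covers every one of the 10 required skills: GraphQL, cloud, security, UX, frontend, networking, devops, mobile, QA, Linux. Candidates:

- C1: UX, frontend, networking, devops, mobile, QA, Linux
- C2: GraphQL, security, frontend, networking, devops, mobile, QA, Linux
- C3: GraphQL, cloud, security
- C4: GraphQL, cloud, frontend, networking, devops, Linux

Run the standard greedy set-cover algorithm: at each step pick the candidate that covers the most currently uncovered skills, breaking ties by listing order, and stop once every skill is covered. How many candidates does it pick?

3

Pick 1: C2 covers 8 new skills (GraphQL, security, frontend, networking, devops, mobile, QA, Linux).
Pick 2: C1 covers 1 new skills (UX).
Pick 3: C3 covers 1 new skills (cloud).
Greedy uses 3 candidates. (The true minimum is 2.)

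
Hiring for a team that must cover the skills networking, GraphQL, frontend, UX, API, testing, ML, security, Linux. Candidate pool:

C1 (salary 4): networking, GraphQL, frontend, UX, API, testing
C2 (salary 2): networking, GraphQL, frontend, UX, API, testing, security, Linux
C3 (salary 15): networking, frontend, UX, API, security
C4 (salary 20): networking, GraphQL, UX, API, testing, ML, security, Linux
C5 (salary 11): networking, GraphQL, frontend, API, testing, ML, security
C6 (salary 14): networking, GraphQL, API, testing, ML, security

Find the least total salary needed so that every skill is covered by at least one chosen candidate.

C2, C5 cover every skill at salary 2 + 11 = 13.
Any cover uses at least 2 candidates; among all covering selections none totals below 13.

13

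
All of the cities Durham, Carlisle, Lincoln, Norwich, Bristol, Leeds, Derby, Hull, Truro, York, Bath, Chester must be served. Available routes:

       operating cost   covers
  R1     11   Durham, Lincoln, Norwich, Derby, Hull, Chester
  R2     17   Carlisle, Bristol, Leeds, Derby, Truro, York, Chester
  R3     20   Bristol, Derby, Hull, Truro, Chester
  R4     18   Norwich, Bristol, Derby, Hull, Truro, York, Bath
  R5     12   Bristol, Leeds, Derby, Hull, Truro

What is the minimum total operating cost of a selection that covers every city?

46

R1, R2, R4 cover every city at operating cost 11 + 17 + 18 = 46.
Any cover uses at least 3 routes; among all covering selections none totals below 46.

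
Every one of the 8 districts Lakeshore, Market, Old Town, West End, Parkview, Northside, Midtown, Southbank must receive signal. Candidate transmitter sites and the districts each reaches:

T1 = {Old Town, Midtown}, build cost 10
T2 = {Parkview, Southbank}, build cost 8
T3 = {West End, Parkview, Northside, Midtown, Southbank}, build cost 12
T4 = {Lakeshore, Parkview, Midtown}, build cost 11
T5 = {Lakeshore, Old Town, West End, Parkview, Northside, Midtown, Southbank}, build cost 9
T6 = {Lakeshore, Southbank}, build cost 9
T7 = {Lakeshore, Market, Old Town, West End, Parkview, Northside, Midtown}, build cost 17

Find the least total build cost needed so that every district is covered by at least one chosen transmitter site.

25

T2, T7 cover every district at build cost 8 + 17 = 25.
Any cover uses at least 2 transmitter sites; among all covering selections none totals below 25.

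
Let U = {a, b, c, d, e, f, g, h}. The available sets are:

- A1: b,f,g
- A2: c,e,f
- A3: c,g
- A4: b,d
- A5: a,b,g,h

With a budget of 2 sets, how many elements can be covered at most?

7

Choosing A2, A5 covers {a, b, c, e, f, g, h} — 7 elements.
No choice of 2 sets does better; here d is left uncovered.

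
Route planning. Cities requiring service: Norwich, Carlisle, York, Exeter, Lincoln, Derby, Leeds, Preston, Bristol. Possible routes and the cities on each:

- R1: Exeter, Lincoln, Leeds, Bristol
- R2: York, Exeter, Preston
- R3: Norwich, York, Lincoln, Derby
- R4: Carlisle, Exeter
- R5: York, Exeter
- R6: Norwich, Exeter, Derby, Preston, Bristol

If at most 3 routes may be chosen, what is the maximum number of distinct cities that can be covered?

Choosing R1, R2, R3 covers {Norwich, York, Exeter, Lincoln, Derby, Leeds, Preston, Bristol} — 8 cities.
No choice of 3 routes does better; here Carlisle is left uncovered.

8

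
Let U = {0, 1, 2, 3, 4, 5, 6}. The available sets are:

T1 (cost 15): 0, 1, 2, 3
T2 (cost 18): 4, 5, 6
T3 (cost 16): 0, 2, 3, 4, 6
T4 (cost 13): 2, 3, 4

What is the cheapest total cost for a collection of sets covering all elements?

33

T1, T2 cover every element at cost 15 + 18 = 33.
Any cover uses at least 2 sets; among all covering selections none totals below 33.
Greedy by coverage-per-cost would pick T3, T1, T2 for 49 — worse than the optimum 33.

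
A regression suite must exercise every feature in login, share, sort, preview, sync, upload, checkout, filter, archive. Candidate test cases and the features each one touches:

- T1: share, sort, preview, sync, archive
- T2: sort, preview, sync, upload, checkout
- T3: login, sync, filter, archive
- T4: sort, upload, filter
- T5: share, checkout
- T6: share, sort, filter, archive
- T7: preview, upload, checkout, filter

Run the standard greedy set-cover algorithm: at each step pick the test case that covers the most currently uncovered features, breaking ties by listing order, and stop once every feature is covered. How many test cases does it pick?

Pick 1: T1 covers 5 new features (share, sort, preview, sync, archive).
Pick 2: T7 covers 3 new features (upload, checkout, filter).
Pick 3: T3 covers 1 new features (login).
Greedy uses 3 test cases.

3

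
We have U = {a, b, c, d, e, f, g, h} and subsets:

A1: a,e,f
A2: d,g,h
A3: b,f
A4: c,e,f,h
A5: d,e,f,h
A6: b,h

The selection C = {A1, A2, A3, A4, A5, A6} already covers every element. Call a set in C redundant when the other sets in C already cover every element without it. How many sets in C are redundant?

3

Drop A1: a uncovered — not redundant.
Drop A2: g uncovered — not redundant.
Drop A3: the rest still cover every element — redundant.
Drop A4: c uncovered — not redundant.
Drop A5: the rest still cover every element — redundant.
Drop A6: the rest still cover every element — redundant.
3 redundant: A3, A5, A6.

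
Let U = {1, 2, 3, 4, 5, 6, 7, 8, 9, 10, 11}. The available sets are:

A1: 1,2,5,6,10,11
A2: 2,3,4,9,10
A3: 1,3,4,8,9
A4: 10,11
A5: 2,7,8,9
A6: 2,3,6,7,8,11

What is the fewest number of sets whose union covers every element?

3

A1, A2, A5 together cover {1, 2, 3, 4, 5, 6, 7, 8, 9, 10, 11} — every element.
No 2 of the 6 sets cover everything (all 15 pairs fall short), so 3 is minimum.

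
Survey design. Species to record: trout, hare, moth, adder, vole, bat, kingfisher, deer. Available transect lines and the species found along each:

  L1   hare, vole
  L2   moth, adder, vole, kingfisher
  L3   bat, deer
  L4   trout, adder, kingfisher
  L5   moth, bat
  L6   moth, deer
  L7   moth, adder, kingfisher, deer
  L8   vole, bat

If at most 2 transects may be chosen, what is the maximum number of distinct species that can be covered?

6

Choosing L1, L7 covers {hare, moth, adder, vole, kingfisher, deer} — 6 species.
No choice of 2 transects does better; here trout, bat are left uncovered.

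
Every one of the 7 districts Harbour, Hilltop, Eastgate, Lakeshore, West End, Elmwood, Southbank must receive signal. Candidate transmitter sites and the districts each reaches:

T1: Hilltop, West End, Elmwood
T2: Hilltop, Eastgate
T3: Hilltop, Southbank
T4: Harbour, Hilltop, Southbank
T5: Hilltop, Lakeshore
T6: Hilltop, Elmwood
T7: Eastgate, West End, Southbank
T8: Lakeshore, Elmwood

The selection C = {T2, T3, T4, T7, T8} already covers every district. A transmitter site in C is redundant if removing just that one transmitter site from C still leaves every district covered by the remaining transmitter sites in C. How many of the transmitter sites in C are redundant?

2

Drop T2: the rest still cover every district — redundant.
Drop T3: the rest still cover every district — redundant.
Drop T4: Harbour uncovered — not redundant.
Drop T7: West End uncovered — not redundant.
Drop T8: Lakeshore, Elmwood uncovered — not redundant.
2 redundant: T2, T3.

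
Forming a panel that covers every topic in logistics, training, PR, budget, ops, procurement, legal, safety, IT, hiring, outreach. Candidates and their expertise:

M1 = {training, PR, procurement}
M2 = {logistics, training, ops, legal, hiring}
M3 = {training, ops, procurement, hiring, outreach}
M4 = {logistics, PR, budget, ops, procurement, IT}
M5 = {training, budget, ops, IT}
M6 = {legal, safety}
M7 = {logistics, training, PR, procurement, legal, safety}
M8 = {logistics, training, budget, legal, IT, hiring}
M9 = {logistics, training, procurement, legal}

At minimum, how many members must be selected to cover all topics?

M3, M4, M6 together cover {logistics, training, PR, budget, ops, procurement, legal, safety, IT, hiring, outreach} — every topic.
No 2 of the 9 members cover everything (all 36 pairs fall short), so 3 is minimum.
Greedy (largest uncovered first) would take M4, M2, M3, M6 — 4 members — but 3 suffice.

3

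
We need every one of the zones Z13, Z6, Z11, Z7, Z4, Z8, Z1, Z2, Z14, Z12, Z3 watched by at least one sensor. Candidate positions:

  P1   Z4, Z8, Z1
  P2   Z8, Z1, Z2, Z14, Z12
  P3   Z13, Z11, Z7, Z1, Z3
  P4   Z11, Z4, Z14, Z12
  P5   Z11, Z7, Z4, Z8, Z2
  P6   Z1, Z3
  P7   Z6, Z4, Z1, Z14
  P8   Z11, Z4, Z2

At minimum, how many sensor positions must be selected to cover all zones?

3

P2, P3, P7 together cover {Z13, Z6, Z11, Z7, Z4, Z8, Z1, Z2, Z14, Z12, Z3} — every zone.
No 2 of the 8 sensor positions cover everything (all 28 pairs fall short), so 3 is minimum.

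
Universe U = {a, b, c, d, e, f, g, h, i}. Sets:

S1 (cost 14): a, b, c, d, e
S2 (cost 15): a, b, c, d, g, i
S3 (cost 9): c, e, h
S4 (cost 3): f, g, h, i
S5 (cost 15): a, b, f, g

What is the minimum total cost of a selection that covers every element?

17

S1, S4 cover every element at cost 14 + 3 = 17.
Any cover uses at least 2 sets; among all covering selections none totals below 17.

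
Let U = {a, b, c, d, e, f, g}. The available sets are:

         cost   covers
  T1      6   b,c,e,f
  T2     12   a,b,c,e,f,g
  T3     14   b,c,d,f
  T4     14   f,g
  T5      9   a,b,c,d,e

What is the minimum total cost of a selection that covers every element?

T2, T5 cover every element at cost 12 + 9 = 21.
Any cover uses at least 2 sets; among all covering selections none totals below 21.

21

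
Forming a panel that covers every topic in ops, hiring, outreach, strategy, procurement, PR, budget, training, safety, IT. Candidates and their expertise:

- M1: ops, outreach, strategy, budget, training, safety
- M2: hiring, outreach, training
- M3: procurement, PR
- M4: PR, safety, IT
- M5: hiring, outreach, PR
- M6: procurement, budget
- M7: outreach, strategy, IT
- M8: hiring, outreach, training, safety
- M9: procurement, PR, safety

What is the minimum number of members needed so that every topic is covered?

M1, M2, M3, M4 together cover {ops, hiring, outreach, strategy, procurement, PR, budget, training, safety, IT} — every topic.
No 3 of the 9 members cover everything (all 84 triples fall short), so 4 is minimum.

4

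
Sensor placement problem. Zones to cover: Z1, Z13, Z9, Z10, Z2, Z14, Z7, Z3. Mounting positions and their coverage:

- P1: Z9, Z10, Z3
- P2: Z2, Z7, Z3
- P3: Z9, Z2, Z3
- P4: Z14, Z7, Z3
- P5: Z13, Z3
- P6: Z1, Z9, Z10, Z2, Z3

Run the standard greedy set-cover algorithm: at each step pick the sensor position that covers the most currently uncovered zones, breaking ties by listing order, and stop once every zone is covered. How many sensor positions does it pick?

3

Pick 1: P6 covers 5 new zones (Z1, Z9, Z10, Z2, Z3).
Pick 2: P4 covers 2 new zones (Z14, Z7).
Pick 3: P5 covers 1 new zones (Z13).
Greedy uses 3 sensor positions.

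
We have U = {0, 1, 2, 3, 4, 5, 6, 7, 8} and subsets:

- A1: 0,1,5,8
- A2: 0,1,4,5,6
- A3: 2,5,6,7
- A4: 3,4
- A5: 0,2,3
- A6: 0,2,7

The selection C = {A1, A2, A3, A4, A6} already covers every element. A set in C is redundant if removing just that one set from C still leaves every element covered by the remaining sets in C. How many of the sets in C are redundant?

3

Drop A1: 8 uncovered — not redundant.
Drop A2: the rest still cover every element — redundant.
Drop A3: the rest still cover every element — redundant.
Drop A4: 3 uncovered — not redundant.
Drop A6: the rest still cover every element — redundant.
3 redundant: A2, A3, A6.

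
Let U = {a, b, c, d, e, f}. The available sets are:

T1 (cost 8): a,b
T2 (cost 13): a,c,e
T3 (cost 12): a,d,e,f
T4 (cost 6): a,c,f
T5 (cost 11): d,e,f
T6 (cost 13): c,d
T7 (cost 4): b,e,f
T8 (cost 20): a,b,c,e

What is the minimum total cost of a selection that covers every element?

T4, T5, T7 cover every element at cost 6 + 11 + 4 = 21.
Any cover uses at least 2 sets; among all covering selections none totals below 21.

21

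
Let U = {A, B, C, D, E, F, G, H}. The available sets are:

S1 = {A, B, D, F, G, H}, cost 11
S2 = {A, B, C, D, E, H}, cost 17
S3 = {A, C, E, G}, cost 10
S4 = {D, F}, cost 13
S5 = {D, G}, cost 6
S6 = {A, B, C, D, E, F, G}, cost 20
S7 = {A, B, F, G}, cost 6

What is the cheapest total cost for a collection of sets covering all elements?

21

S1, S3 cover every element at cost 11 + 10 = 21.
Any cover uses at least 2 sets; among all covering selections none totals below 21.
Greedy by coverage-per-cost would pick S7, S2 for 23 — worse than the optimum 21.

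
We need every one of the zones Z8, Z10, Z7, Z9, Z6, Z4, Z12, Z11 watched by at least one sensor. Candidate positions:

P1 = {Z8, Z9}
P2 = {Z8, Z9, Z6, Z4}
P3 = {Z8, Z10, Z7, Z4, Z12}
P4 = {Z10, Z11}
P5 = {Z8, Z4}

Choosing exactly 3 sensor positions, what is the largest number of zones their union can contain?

Choosing P2, P3, P4 covers {Z8, Z10, Z7, Z9, Z6, Z4, Z12, Z11} — 8 zones.
That is all 8 zones.

8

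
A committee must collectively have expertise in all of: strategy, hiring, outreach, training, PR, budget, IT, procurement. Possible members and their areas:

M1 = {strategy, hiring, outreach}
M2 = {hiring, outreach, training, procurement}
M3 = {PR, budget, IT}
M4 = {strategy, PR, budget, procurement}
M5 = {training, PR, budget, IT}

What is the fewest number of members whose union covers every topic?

M1, M2, M3 together cover {strategy, hiring, outreach, training, PR, budget, IT, procurement} — every topic.
No 2 of the 5 members cover everything (all 10 pairs fall short), so 3 is minimum.

3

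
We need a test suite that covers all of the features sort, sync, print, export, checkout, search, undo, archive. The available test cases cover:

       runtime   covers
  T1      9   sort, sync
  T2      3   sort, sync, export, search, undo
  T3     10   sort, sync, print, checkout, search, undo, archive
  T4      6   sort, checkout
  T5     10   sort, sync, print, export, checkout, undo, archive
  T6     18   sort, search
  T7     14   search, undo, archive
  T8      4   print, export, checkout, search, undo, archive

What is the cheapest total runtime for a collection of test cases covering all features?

7

T2, T8 cover every feature at runtime 3 + 4 = 7.
Any cover uses at least 2 test cases; among all covering selections none totals below 7.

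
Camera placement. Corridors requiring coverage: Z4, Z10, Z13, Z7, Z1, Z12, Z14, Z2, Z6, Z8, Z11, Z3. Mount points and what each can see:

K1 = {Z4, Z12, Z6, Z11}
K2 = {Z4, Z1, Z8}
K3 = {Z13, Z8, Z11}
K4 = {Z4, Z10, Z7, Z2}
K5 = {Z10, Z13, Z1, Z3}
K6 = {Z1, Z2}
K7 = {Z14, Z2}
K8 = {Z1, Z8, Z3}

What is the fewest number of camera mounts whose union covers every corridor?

5

K1, K2, K4, K5, K7 together cover {Z4, Z10, Z13, Z7, Z1, Z12, Z14, Z2, Z6, Z8, Z11, Z3} — every corridor.
No 4 of the 8 camera mounts cover everything (all 70 size-4 selections fall short), so 5 is minimum.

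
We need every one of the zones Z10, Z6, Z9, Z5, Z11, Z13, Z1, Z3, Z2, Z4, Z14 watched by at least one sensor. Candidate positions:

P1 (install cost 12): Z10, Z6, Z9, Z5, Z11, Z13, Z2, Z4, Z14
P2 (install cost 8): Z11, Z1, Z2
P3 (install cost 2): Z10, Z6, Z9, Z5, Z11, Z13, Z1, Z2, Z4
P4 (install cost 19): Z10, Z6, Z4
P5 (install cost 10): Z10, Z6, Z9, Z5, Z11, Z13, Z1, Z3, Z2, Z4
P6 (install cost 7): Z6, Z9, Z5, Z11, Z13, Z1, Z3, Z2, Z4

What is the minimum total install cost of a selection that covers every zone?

P1, P6 cover every zone at install cost 12 + 7 = 19.
Any cover uses at least 2 sensor positions; among all covering selections none totals below 19.
Greedy by coverage-per-install cost would pick P3, P6, P1 for 21 — worse than the optimum 19.

19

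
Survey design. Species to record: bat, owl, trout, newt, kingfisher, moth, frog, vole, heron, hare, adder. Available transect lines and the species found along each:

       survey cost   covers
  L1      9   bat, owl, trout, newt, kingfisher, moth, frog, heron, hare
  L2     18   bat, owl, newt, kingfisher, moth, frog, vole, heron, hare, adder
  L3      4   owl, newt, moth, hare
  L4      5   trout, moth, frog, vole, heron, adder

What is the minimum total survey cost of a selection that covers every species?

L1, L4 cover every species at survey cost 9 + 5 = 14.
Any cover uses at least 2 transects; among all covering selections none totals below 14.
Greedy by coverage-per-survey cost would pick L4, L3, L1 for 18 — worse than the optimum 14.

14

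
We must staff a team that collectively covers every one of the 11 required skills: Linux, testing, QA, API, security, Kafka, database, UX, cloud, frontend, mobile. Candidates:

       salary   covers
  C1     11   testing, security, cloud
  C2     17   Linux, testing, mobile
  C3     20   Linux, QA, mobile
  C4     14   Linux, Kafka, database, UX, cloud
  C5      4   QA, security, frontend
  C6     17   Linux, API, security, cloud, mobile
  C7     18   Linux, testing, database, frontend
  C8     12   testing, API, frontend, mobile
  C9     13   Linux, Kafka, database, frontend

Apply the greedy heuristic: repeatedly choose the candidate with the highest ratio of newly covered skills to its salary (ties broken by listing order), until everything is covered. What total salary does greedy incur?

30

Pick 1: C5 adds 3 new (QA, security, frontend) at salary 4 (ratio 3/4).
Pick 2: C4 adds 5 new (Linux, Kafka, database, UX, cloud) at salary 14 (ratio 5/14).
Pick 3: C8 adds 3 new (testing, API, mobile) at salary 12 (ratio 3/12).
Greedy total salary: 4 + 14 + 12 = 30.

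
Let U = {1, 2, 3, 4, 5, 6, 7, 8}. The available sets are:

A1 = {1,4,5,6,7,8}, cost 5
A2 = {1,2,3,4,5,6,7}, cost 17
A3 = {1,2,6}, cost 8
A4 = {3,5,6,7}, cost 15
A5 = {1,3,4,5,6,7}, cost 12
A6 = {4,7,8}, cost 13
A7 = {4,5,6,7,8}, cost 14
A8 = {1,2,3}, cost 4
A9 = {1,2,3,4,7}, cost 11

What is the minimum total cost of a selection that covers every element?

9

A1, A8 cover every element at cost 5 + 4 = 9.
Any cover uses at least 2 sets; among all covering selections none totals below 9.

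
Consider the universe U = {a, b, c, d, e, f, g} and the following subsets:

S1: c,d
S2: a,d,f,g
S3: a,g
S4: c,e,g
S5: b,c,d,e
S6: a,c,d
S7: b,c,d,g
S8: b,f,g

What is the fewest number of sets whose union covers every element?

2

S2, S5 together cover {a, b, c, d, e, f, g} — every element.
No single set contains all 7 elements, so 2 is optimal.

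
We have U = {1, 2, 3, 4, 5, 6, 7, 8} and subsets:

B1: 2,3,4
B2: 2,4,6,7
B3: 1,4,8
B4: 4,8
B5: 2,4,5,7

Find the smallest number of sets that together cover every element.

B1, B2, B3, B5 together cover {1, 2, 3, 4, 5, 6, 7, 8} — every element.
No 3 of the 5 sets cover everything (all 10 triples fall short), so 4 is minimum.

4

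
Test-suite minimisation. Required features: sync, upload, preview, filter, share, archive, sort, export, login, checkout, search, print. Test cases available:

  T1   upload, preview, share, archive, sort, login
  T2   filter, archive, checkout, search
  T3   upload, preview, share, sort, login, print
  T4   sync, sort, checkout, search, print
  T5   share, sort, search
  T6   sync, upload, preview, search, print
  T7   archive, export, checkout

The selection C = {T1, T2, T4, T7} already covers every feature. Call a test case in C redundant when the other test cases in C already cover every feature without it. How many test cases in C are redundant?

Drop T1: upload, preview, share, login uncovered — not redundant.
Drop T2: filter uncovered — not redundant.
Drop T4: sync, print uncovered — not redundant.
Drop T7: export uncovered — not redundant.
None of the test cases in C is redundant.

0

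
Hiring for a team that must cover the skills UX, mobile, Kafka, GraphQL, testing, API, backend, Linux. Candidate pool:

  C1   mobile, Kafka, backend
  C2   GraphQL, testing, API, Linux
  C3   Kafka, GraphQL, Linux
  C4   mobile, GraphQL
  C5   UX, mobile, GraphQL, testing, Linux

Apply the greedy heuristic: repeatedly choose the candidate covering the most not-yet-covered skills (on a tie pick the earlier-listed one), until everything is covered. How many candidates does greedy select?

3

Pick 1: C5 covers 5 new skills (UX, mobile, GraphQL, testing, Linux).
Pick 2: C1 covers 2 new skills (Kafka, backend).
Pick 3: C2 covers 1 new skills (API).
Greedy uses 3 candidates.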